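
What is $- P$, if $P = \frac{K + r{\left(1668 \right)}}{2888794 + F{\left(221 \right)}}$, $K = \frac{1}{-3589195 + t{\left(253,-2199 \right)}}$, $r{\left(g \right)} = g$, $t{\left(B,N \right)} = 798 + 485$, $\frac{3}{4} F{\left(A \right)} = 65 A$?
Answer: $- \frac{17953911645}{31300377397904} \approx -0.0005736$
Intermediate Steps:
$F{\left(A \right)} = \frac{260 A}{3}$ ($F{\left(A \right)} = \frac{4 \cdot 65 A}{3} = \frac{260 A}{3}$)
$t{\left(B,N \right)} = 1283$
$K = - \frac{1}{3587912}$ ($K = \frac{1}{-3589195 + 1283} = \frac{1}{-3587912} = - \frac{1}{3587912} \approx -2.7871 \cdot 10^{-7}$)
$P = \frac{17953911645}{31300377397904}$ ($P = \frac{- \frac{1}{3587912} + 1668}{2888794 + \frac{260}{3} \cdot 221} = \frac{5984637215}{3587912 \left(2888794 + \frac{57460}{3}\right)} = \frac{5984637215}{3587912 \cdot \frac{8723842}{3}} = \frac{5984637215}{3587912} \cdot \frac{3}{8723842} = \frac{17953911645}{31300377397904} \approx 0.0005736$)
$- P = \left(-1\right) \frac{17953911645}{31300377397904} = - \frac{17953911645}{31300377397904}$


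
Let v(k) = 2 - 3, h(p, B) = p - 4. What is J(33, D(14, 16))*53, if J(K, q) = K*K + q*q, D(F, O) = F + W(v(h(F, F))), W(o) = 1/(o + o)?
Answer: 269505/4 ≈ 67376.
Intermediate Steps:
h(p, B) = -4 + p
v(k) = -1
W(o) = 1/(2*o)
D(F, O) = -1/2 + F (D(F, O) = F + (1/2)/(-1) = F + (1/2)*(-1) = F - 1/2 = -1/2 + F)
J(K, q) = K**2 + q**2
J(33, D(14, 16))*53 = (33**2 + (-1/2 + 14)**2)*53 = (1089 + (27/2)**2)*53 = (1089 + 729/4)*53 = (5085/4)*53 = 269505/4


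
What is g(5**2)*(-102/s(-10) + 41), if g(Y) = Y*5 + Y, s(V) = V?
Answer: 7680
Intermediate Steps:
g(Y) = 6*Y (g(Y) = 5*Y + Y = 6*Y)
g(5**2)*(-102/s(-10) + 41) = (6*5**2)*(-102/(-10) + 41) = (6*25)*(-102*(-1/10) + 41) = 150*(51/5 + 41) = 150*(256/5) = 7680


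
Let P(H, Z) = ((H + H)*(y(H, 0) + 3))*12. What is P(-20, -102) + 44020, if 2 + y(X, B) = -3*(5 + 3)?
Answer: 55060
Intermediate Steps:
y(X, B) = -26 (y(X, B) = -2 - 3*(5 + 3) = -2 - 3*8 = -2 - 24 = -26)
P(H, Z) = -552*H (P(H, Z) = ((H + H)*(-26 + 3))*12 = ((2*H)*(-23))*12 = -46*H*12 = -552*H)
P(-20, -102) + 44020 = -552*(-20) + 44020 = 11040 + 44020 = 55060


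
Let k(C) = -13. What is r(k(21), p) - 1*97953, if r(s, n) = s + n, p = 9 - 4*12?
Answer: -98005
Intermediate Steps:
p = -39 (p = 9 - 48 = -39)
r(s, n) = n + s
r(k(21), p) - 1*97953 = (-39 - 13) - 1*97953 = -52 - 97953 = -98005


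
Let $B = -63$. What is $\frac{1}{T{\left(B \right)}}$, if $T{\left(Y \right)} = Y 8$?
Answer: $- \frac{1}{504} \approx -0.0019841$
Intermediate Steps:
$T{\left(Y \right)} = 8 Y$
$\frac{1}{T{\left(B \right)}} = \frac{1}{8 \left(-63\right)} = \frac{1}{-504} = - \frac{1}{504}$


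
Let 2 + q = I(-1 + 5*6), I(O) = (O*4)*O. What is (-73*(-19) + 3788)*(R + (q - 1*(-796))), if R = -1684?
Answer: 12802950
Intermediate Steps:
I(O) = 4*O² (I(O) = (4*O)*O = 4*O²)
q = 3362 (q = -2 + 4*(-1 + 5*6)² = -2 + 4*(-1 + 30)² = -2 + 4*29² = -2 + 4*841 = -2 + 3364 = 3362)
(-73*(-19) + 3788)*(R + (q - 1*(-796))) = (-73*(-19) + 3788)*(-1684 + (3362 - 1*(-796))) = (1387 + 3788)*(-1684 + (3362 + 796)) = 5175*(-1684 + 4158) = 5175*2474 = 12802950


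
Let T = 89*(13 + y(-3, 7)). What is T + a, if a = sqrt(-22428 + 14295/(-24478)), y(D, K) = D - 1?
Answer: 801 + I*sqrt(13438590384162)/24478 ≈ 801.0 + 149.76*I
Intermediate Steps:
y(D, K) = -1 + D
a = I*sqrt(13438590384162)/24478 (a = sqrt(-22428 + 14295*(-1/24478)) = sqrt(-22428 - 14295/24478) = sqrt(-549006879/24478) = I*sqrt(13438590384162)/24478 ≈ 149.76*I)
T = 801 (T = 89*(13 + (-1 - 3)) = 89*(13 - 4) = 89*9 = 801)
T + a = 801 + I*sqrt(13438590384162)/24478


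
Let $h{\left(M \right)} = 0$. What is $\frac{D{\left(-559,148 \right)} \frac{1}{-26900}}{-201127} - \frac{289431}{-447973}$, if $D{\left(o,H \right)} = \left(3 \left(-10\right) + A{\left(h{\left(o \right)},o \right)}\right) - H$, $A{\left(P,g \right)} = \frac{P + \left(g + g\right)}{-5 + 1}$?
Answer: $\frac{3131826604989119}{4847351247719800} \approx 0.64609$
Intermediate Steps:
$A{\left(P,g \right)} = - \frac{g}{2} - \frac{P}{4}$ ($A{\left(P,g \right)} = \frac{P + 2 g}{-4} = \left(P + 2 g\right) \left(- \frac{1}{4}\right) = - \frac{g}{2} - \frac{P}{4}$)
$D{\left(o,H \right)} = -30 - H - \frac{o}{2}$ ($D{\left(o,H \right)} = \left(3 \left(-10\right) - \frac{o}{2}\right) - H = \left(-30 + \left(- \frac{o}{2} + 0\right)\right) - H = \left(-30 - \frac{o}{2}\right) - H = -30 - H - \frac{o}{2}$)
$\frac{D{\left(-559,148 \right)} \frac{1}{-26900}}{-201127} - \frac{289431}{-447973} = \frac{\left(-30 - 148 - - \frac{559}{2}\right) \frac{1}{-26900}}{-201127} - \frac{289431}{-447973} = \left(-30 - 148 + \frac{559}{2}\right) \left(- \frac{1}{26900}\right) \left(- \frac{1}{201127}\right) - - \frac{289431}{447973} = \frac{203}{2} \left(- \frac{1}{26900}\right) \left(- \frac{1}{201127}\right) + \frac{289431}{447973} = \left(- \frac{203}{53800}\right) \left(- \frac{1}{201127}\right) + \frac{289431}{447973} = \frac{203}{10820632600} + \frac{289431}{447973} = \frac{3131826604989119}{4847351247719800}$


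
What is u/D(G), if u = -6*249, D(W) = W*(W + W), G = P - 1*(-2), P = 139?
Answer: -83/2209 ≈ -0.037574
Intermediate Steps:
G = 141 (G = 139 - 1*(-2) = 139 + 2 = 141)
D(W) = 2*W² (D(W) = W*(2*W) = 2*W²)
u = -1494
u/D(G) = -1494/(2*141²) = -1494/(2*19881) = -1494/39762 = -1494*1/39762 = -83/2209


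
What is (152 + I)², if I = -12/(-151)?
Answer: 527345296/22801 ≈ 23128.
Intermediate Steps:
I = 12/151 (I = -12*(-1/151) = 12/151 ≈ 0.079470)
(152 + I)² = (152 + 12/151)² = (22964/151)² = 527345296/22801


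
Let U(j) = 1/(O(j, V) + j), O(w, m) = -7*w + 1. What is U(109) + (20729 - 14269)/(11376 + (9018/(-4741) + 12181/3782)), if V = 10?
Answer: 75433501711803/133212378581321 ≈ 0.56627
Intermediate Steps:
O(w, m) = 1 - 7*w
U(j) = 1/(1 - 6*j) (U(j) = 1/((1 - 7*j) + j) = 1/(1 - 6*j))
U(109) + (20729 - 14269)/(11376 + (9018/(-4741) + 12181/3782)) = -1/(-1 + 6*109) + (20729 - 14269)/(11376 + (9018/(-4741) + 12181/3782)) = -1/(-1 + 654) + 6460/(11376 + (9018*(-1/4741) + 12181*(1/3782))) = -1/653 + 6460/(11376 + (-9018/4741 + 12181/3782)) = -1*1/653 + 6460/(11376 + 23644045/17930462) = -1/653 + 6460/(204000579757/17930462) = -1/653 + 6460*(17930462/204000579757) = -1/653 + 115830784520/204000579757 = 75433501711803/133212378581321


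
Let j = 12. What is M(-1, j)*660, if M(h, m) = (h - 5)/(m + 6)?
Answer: -220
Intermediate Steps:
M(h, m) = (-5 + h)/(6 + m)
M(-1, j)*660 = ((-5 - 1)/(6 + 12))*660 = (-6/18)*660 = ((1/18)*(-6))*660 = -⅓*660 = -220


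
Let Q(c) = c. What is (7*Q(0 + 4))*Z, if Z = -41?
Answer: -1148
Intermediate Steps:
(7*Q(0 + 4))*Z = (7*(0 + 4))*(-41) = (7*4)*(-41) = 28*(-41) = -1148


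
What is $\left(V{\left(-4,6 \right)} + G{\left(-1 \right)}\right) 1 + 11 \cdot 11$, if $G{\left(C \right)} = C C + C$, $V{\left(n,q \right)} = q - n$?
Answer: $131$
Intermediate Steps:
$G{\left(C \right)} = C + C^{2}$ ($G{\left(C \right)} = C^{2} + C = C + C^{2}$)
$\left(V{\left(-4,6 \right)} + G{\left(-1 \right)}\right) 1 + 11 \cdot 11 = \left(\left(6 - -4\right) - \left(1 - 1\right)\right) 1 + 11 \cdot 11 = \left(\left(6 + 4\right) - 0\right) 1 + 121 = \left(10 + 0\right) 1 + 121 = 10 \cdot 1 + 121 = 10 + 121 = 131$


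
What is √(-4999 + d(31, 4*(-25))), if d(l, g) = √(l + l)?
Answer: √(-4999 + √62) ≈ 70.648*I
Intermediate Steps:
d(l, g) = √2*√l (d(l, g) = √(2*l) = √2*√l)
√(-4999 + d(31, 4*(-25))) = √(-4999 + √2*√31) = √(-4999 + √62)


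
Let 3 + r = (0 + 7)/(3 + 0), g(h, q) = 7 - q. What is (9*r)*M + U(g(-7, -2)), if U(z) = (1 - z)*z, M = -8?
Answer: -24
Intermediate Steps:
r = -2/3 (r = -3 + (0 + 7)/(3 + 0) = -3 + 7/3 = -2/3 ≈ -0.66667)
U(z) = z*(1 - z)
(9*r)*M + U(g(-7, -2)) = (9*(-2/3))*(-8) + (7 - 1*(-2))*(1 - (7 - 1*(-2))) = -6*(-8) + (7 + 2)*(1 - (7 + 2)) = 48 + 9*(1 - 1*9) = 48 + 9*(1 - 9) = 48 + 9*(-8) = 48 - 72 = -24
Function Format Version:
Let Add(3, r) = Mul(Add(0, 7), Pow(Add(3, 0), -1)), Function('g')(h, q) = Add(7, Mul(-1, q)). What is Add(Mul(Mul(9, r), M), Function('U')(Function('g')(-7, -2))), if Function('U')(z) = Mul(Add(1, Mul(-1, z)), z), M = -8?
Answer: -24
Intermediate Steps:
r = Rational(-2, 3) (r = Add(-3, Mul(Add(0, 7), Pow(Add(3, 0), -1))) = Add(-3, Mul(7, Pow(3, -1))) = Add(-3, Mul(7, Rational(1, 3))) = Add(-3, Rational(7, 3)) = Rational(-2, 3) ≈ -0.66667)
Function('U')(z) = Mul(z, Add(1, Mul(-1, z)))
Add(Mul(Mul(9, r), M), Function('U')(Function('g')(-7, -2))) = Add(Mul(Mul(9, Rational(-2, 3)), -8), Mul(Add(7, Mul(-1, -2)), Add(1, Mul(-1, Add(7, Mul(-1, -2)))))) = Add(Mul(-6, -8), Mul(Add(7, 2), Add(1, Mul(-1, Add(7, 2))))) = Add(48, Mul(9, Add(1, Mul(-1, 9)))) = Add(48, Mul(9, Add(1, -9))) = Add(48, Mul(9, -8)) = Add(48, -72) = -24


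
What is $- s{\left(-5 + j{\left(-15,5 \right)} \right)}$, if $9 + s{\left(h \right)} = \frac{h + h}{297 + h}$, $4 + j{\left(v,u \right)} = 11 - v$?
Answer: $\frac{1396}{157} \approx 8.8917$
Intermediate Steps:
$j{\left(v,u \right)} = 7 - v$ ($j{\left(v,u \right)} = -4 - \left(-11 + v\right) = 7 - v$)
$s{\left(h \right)} = -9 + \frac{2 h}{297 + h}$ ($s{\left(h \right)} = -9 + \frac{h + h}{297 + h} = -9 + \frac{2 h}{297 + h}$)
$- s{\left(-5 + j{\left(-15,5 \right)} \right)} = - \frac{-2673 - 7 \left(-5 + \left(7 - -15\right)\right)}{297 + \left(-5 + \left(7 - -15\right)\right)} = - \frac{-2673 - 7 \left(-5 + \left(7 + 15\right)\right)}{297 + \left(-5 + \left(7 + 15\right)\right)} = - \frac{-2673 - 7 \left(-5 + 22\right)}{297 + \left(-5 + 22\right)} = - \frac{-2673 - 119}{297 + 17} = - \frac{-2673 - 119}{314} = - \frac{-2792}{314} = \left(-1\right) \left(- \frac{1396}{157}\right) = \frac{1396}{157}$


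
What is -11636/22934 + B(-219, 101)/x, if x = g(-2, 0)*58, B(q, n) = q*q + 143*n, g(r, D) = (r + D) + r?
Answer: -179234111/665086 ≈ -269.49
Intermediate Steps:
g(r, D) = D + 2*r (g(r, D) = (D + r) + r = D + 2*r)
B(q, n) = q² + 143*n
x = -232 (x = (0 + 2*(-2))*58 = (0 - 4)*58 = -4*58 = -232)
-11636/22934 + B(-219, 101)/x = -11636/22934 + ((-219)² + 143*101)/(-232) = -11636*1/22934 + (47961 + 14443)*(-1/232) = -5818/11467 + 62404*(-1/232) = -5818/11467 - 15601/58 = -179234111/665086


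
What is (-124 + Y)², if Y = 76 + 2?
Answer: 2116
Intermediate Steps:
Y = 78
(-124 + Y)² = (-124 + 78)² = (-46)² = 2116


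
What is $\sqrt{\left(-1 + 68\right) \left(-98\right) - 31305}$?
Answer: $i \sqrt{37871} \approx 194.6 i$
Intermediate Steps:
$\sqrt{\left(-1 + 68\right) \left(-98\right) - 31305} = \sqrt{67 \left(-98\right) - 31305} = \sqrt{-6566 - 31305} = \sqrt{-37871} = i \sqrt{37871}$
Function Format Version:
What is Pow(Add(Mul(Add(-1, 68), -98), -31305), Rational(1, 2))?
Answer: Mul(I, Pow(37871, Rational(1, 2))) ≈ Mul(194.60, I)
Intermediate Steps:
Pow(Add(Mul(Add(-1, 68), -98), -31305), Rational(1, 2)) = Pow(Add(Mul(67, -98), -31305), Rational(1, 2)) = Pow(Add(-6566, -31305), Rational(1, 2)) = Pow(-37871, Rational(1, 2)) = Mul(I, Pow(37871, Rational(1, 2)))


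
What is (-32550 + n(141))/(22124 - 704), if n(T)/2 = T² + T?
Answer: 1249/3570 ≈ 0.34986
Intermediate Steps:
n(T) = 2*T + 2*T² (n(T) = 2*(T² + T) = 2*(T + T²) = 2*T + 2*T²)
(-32550 + n(141))/(22124 - 704) = (-32550 + 2*141*(1 + 141))/(22124 - 704) = (-32550 + 2*141*142)/21420 = (-32550 + 40044)*(1/21420) = 7494*(1/21420) = 1249/3570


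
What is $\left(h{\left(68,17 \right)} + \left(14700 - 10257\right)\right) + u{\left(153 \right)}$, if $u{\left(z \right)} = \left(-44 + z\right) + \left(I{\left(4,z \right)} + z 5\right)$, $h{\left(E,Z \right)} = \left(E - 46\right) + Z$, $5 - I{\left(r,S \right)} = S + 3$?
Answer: $5205$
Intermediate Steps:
$I{\left(r,S \right)} = 2 - S$ ($I{\left(r,S \right)} = 5 - \left(S + 3\right) = 5 - \left(3 + S\right) = 2 - S$)
$h{\left(E,Z \right)} = -46 + E + Z$ ($h{\left(E,Z \right)} = \left(-46 + E\right) + Z = -46 + E + Z$)
$u{\left(z \right)} = -42 + 5 z$ ($u{\left(z \right)} = \left(-44 + z\right) - \left(-2 + z - z 5\right) = \left(-44 + z\right) + \left(\left(2 - z\right) + 5 z\right) = \left(-44 + z\right) + \left(2 + 4 z\right) = -42 + 5 z$)
$\left(h{\left(68,17 \right)} + \left(14700 - 10257\right)\right) + u{\left(153 \right)} = \left(\left(-46 + 68 + 17\right) + \left(14700 - 10257\right)\right) + \left(-42 + 5 \cdot 153\right) = \left(39 + \left(14700 - 10257\right)\right) + \left(-42 + 765\right) = \left(39 + 4443\right) + 723 = 4482 + 723 = 5205$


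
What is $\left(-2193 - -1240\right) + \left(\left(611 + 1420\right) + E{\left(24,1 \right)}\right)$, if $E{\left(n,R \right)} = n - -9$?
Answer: $1111$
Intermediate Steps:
$E{\left(n,R \right)} = 9 + n$ ($E{\left(n,R \right)} = n + 9 = 9 + n$)
$\left(-2193 - -1240\right) + \left(\left(611 + 1420\right) + E{\left(24,1 \right)}\right) = \left(-2193 - -1240\right) + \left(\left(611 + 1420\right) + \left(9 + 24\right)\right) = \left(-2193 + 1240\right) + \left(2031 + 33\right) = -953 + 2064 = 1111$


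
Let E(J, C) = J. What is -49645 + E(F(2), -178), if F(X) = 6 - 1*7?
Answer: -49646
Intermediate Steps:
F(X) = -1 (F(X) = 6 - 7 = -1)
-49645 + E(F(2), -178) = -49645 - 1 = -49646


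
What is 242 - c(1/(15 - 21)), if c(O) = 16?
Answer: 226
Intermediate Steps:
242 - c(1/(15 - 21)) = 242 - 1*16 = 242 - 16 = 226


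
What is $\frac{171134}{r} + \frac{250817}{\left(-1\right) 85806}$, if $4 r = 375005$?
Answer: $- \frac{5045761867}{4596811290} \approx -1.0977$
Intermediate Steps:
$r = \frac{375005}{4}$ ($r = \frac{1}{4} \cdot 375005 = \frac{375005}{4} \approx 93751.0$)
$\frac{171134}{r} + \frac{250817}{\left(-1\right) 85806} = \frac{171134}{\frac{375005}{4}} + \frac{250817}{\left(-1\right) 85806} = 171134 \cdot \frac{4}{375005} + \frac{250817}{-85806} = \frac{684536}{375005} + 250817 \left(- \frac{1}{85806}\right) = \frac{684536}{375005} - \frac{35831}{12258} = - \frac{5045761867}{4596811290}$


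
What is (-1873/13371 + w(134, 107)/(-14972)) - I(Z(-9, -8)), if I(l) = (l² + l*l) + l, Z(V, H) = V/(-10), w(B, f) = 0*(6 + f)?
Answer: -889198/334275 ≈ -2.6601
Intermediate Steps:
w(B, f) = 0
Z(V, H) = -V/10 (Z(V, H) = V*(-⅒) = -V/10)
I(l) = l + 2*l² (I(l) = (l² + l²) + l = 2*l² + l = l + 2*l²)
(-1873/13371 + w(134, 107)/(-14972)) - I(Z(-9, -8)) = (-1873/13371 + 0/(-14972)) - (-⅒*(-9))*(1 + 2*(-⅒*(-9))) = (-1873*1/13371 + 0*(-1/14972)) - 9*(1 + 2*(9/10))/10 = (-1873/13371 + 0) - 9*(1 + 9/5)/10 = -1873/13371 - 9*14/(10*5) = -1873/13371 - 1*63/25 = -1873/13371 - 63/25 = -889198/334275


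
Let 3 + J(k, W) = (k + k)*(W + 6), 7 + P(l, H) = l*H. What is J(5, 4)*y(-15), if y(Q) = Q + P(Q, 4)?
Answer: -7954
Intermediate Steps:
P(l, H) = -7 + H*l (P(l, H) = -7 + l*H = -7 + H*l)
J(k, W) = -3 + 2*k*(6 + W) (J(k, W) = -3 + (k + k)*(W + 6) = -3 + (2*k)*(6 + W) = -3 + 2*k*(6 + W))
y(Q) = -7 + 5*Q (y(Q) = Q + (-7 + 4*Q) = -7 + 5*Q)
J(5, 4)*y(-15) = (-3 + 12*5 + 2*4*5)*(-7 + 5*(-15)) = (-3 + 60 + 40)*(-7 - 75) = 97*(-82) = -7954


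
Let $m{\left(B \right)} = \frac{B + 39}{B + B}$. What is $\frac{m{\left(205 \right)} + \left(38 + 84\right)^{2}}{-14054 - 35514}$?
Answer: $- \frac{1525671}{5080720} \approx -0.30029$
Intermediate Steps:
$m{\left(B \right)} = \frac{39 + B}{2 B}$
$\frac{m{\left(205 \right)} + \left(38 + 84\right)^{2}}{-14054 - 35514} = \frac{\frac{39 + 205}{2 \cdot 205} + \left(38 + 84\right)^{2}}{-14054 - 35514} = \frac{\frac{1}{2} \cdot \frac{1}{205} \cdot 244 + 122^{2}}{-14054 - 35514} = \frac{\frac{122}{205} + 14884}{-49568} = \frac{3051342}{205} \left(- \frac{1}{49568}\right) = - \frac{1525671}{5080720}$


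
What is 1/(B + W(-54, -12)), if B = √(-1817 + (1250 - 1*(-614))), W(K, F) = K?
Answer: -54/2869 - √47/2869 ≈ -0.021211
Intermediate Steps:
B = √47 (B = √(-1817 + (1250 + 614)) = √(-1817 + 1864) = √47 ≈ 6.8557)
1/(B + W(-54, -12)) = 1/(√47 - 54) = 1/(-54 + √47)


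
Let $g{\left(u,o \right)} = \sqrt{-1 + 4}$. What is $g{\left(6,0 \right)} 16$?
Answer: $16 \sqrt{3} \approx 27.713$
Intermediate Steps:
$g{\left(u,o \right)} = \sqrt{3}$
$g{\left(6,0 \right)} 16 = \sqrt{3} \cdot 16 = 16 \sqrt{3}$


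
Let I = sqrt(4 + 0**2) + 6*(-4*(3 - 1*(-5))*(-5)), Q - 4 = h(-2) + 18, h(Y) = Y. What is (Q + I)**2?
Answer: 964324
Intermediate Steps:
Q = 20 (Q = 4 + (-2 + 18) = 4 + 16 = 20)
I = 962 (I = sqrt(4 + 0) + 6*(-4*(3 + 5)*(-5)) = sqrt(4) + 6*(-4*8*(-5)) = 2 + 6*(-32*(-5)) = 2 + 6*160 = 2 + 960 = 962)
(Q + I)**2 = (20 + 962)**2 = 982**2 = 964324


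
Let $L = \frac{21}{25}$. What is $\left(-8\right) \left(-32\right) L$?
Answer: $\frac{5376}{25} \approx 215.04$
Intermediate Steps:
$L = \frac{21}{25}$ ($L = 21 \cdot \frac{1}{25} = \frac{21}{25} \approx 0.84$)
$\left(-8\right) \left(-32\right) L = \left(-8\right) \left(-32\right) \frac{21}{25} = 256 \cdot \frac{21}{25} = \frac{5376}{25}$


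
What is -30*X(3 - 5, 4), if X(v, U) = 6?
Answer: -180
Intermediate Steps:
-30*X(3 - 5, 4) = -30*6 = -180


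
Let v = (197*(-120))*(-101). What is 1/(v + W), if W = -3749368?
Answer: -1/1361728 ≈ -7.3436e-7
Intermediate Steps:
v = 2387640 (v = -23640*(-101) = 2387640)
1/(v + W) = 1/(2387640 - 3749368) = 1/(-1361728) = -1/1361728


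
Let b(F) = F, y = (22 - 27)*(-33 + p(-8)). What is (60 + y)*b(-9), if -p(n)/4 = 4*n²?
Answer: -48105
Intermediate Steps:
p(n) = -16*n²
y = 5285 (y = (22 - 27)*(-33 - 16*(-8)²) = -5*(-33 - 16*64) = -5*(-33 - 1024) = -5*(-1057) = 5285)
(60 + y)*b(-9) = (60 + 5285)*(-9) = 5345*(-9) = -48105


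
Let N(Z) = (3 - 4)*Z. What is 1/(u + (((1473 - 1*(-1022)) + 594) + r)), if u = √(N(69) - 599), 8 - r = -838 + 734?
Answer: 3201/10247069 - 2*I*√167/10247069 ≈ 0.00031238 - 2.5223e-6*I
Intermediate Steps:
r = 112 (r = 8 - (-838 + 734) = 8 - 1*(-104) = 8 + 104 = 112)
N(Z) = -Z
u = 2*I*√167 (u = √(-1*69 - 599) = √(-69 - 599) = √(-668) = 2*I*√167 ≈ 25.846*I)
1/(u + (((1473 - 1*(-1022)) + 594) + r)) = 1/(2*I*√167 + (((1473 - 1*(-1022)) + 594) + 112)) = 1/(2*I*√167 + (((1473 + 1022) + 594) + 112)) = 1/(2*I*√167 + ((2495 + 594) + 112)) = 1/(2*I*√167 + (3089 + 112)) = 1/(2*I*√167 + 3201) = 1/(3201 + 2*I*√167)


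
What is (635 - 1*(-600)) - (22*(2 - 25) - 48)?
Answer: 1789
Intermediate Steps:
(635 - 1*(-600)) - (22*(2 - 25) - 48) = (635 + 600) - (22*(-23) - 48) = 1235 - (-506 - 48) = 1235 - 1*(-554) = 1235 + 554 = 1789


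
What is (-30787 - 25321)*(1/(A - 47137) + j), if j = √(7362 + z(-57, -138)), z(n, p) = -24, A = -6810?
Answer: 56108/53947 - 56108*√7338 ≈ -4.8063e+6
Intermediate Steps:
j = √7338 (j = √(7362 - 24) = √7338 ≈ 85.662)
(-30787 - 25321)*(1/(A - 47137) + j) = (-30787 - 25321)*(1/(-6810 - 47137) + √7338) = -56108*(1/(-53947) + √7338) = -56108*(-1/53947 + √7338) = 56108/53947 - 56108*√7338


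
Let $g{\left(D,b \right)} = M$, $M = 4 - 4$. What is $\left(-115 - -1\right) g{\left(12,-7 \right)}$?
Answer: $0$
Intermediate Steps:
$M = 0$ ($M = 4 - 4 = 0$)
$g{\left(D,b \right)} = 0$
$\left(-115 - -1\right) g{\left(12,-7 \right)} = \left(-115 - -1\right) 0 = \left(-115 + \left(-24 + 25\right)\right) 0 = \left(-115 + 1\right) 0 = \left(-114\right) 0 = 0$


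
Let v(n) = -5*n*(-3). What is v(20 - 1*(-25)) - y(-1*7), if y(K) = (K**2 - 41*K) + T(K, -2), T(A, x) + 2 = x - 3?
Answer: 346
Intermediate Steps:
T(A, x) = -5 + x (T(A, x) = -2 + (x - 3) = -2 + (-3 + x) = -5 + x)
v(n) = 15*n
y(K) = -7 + K**2 - 41*K (y(K) = (K**2 - 41*K) + (-5 - 2) = (K**2 - 41*K) - 7 = -7 + K**2 - 41*K)
v(20 - 1*(-25)) - y(-1*7) = 15*(20 - 1*(-25)) - (-7 + (-1*7)**2 - (-41)*7) = 15*(20 + 25) - (-7 + (-7)**2 - 41*(-7)) = 15*45 - (-7 + 49 + 287) = 675 - 1*329 = 675 - 329 = 346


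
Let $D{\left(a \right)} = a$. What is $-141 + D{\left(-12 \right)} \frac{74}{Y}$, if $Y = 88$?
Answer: $- \frac{1662}{11} \approx -151.09$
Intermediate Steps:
$-141 + D{\left(-12 \right)} \frac{74}{Y} = -141 - 12 \cdot \frac{74}{88} = -141 - 12 \cdot 74 \cdot \frac{1}{88} = -141 - \frac{111}{11} = - \frac{1662}{11}$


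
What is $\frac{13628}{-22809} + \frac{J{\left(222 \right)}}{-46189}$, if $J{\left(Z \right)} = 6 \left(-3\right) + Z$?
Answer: $- \frac{37300984}{61972053} \approx -0.6019$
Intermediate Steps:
$J{\left(Z \right)} = -18 + Z$
$\frac{13628}{-22809} + \frac{J{\left(222 \right)}}{-46189} = \frac{13628}{-22809} + \frac{-18 + 222}{-46189} = 13628 \left(- \frac{1}{22809}\right) + 204 \left(- \frac{1}{46189}\right) = - \frac{13628}{22809} - \frac{12}{2717} = - \frac{37300984}{61972053}$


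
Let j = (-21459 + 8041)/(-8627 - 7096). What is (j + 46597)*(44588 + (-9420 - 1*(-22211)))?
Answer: 42039186193571/15723 ≈ 2.6737e+9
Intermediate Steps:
j = 13418/15723 (j = -13418/(-15723) = -13418*(-1/15723) = 13418/15723 ≈ 0.85340)
(j + 46597)*(44588 + (-9420 - 1*(-22211))) = (13418/15723 + 46597)*(44588 + (-9420 - 1*(-22211))) = 732658049*(44588 + (-9420 + 22211))/15723 = 732658049*(44588 + 12791)/15723 = (732658049/15723)*57379 = 42039186193571/15723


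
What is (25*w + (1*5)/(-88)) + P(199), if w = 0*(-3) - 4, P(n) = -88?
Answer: -16549/88 ≈ -188.06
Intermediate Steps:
w = -4 (w = 0 - 4 = -4)
(25*w + (1*5)/(-88)) + P(199) = (25*(-4) + (1*5)/(-88)) - 88 = (-100 + 5*(-1/88)) - 88 = (-100 - 5/88) - 88 = -8805/88 - 88 = -16549/88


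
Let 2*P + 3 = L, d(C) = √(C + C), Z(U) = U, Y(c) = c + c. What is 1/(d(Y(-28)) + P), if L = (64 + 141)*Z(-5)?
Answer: -257/132154 - I*√7/66077 ≈ -0.0019447 - 4.004e-5*I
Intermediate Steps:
Y(c) = 2*c
L = -1025 (L = (64 + 141)*(-5) = 205*(-5) = -1025)
d(C) = √2*√C (d(C) = √(2*C) = √2*√C)
P = -514 (P = -3/2 + (½)*(-1025) = -3/2 - 1025/2 = -514)
1/(d(Y(-28)) + P) = 1/(√2*√(2*(-28)) - 514) = 1/(√2*√(-56) - 514) = 1/(√2*(2*I*√14) - 514) = 1/(4*I*√7 - 514) = 1/(-514 + 4*I*√7)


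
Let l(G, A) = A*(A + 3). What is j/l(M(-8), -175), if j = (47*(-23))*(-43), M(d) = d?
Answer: 1081/700 ≈ 1.5443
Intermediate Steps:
l(G, A) = A*(3 + A)
j = 46483 (j = -1081*(-43) = 46483)
j/l(M(-8), -175) = 46483/((-175*(3 - 175))) = 46483/((-175*(-172))) = 46483/30100 = 46483*(1/30100) = 1081/700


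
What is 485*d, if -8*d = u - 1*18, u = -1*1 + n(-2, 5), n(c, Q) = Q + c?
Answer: 970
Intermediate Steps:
u = 2 (u = -1*1 + (5 - 2) = -1 + 3 = 2)
d = 2 (d = -(2 - 1*18)/8 = -(2 - 18)/8 = -⅛*(-16) = 2)
485*d = 485*2 = 970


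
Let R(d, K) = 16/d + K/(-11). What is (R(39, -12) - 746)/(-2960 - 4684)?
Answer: 159695/1639638 ≈ 0.097396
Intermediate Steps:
R(d, K) = 16/d - K/11 (R(d, K) = 16/d + K*(-1/11) = 16/d - K/11)
(R(39, -12) - 746)/(-2960 - 4684) = ((16/39 - 1/11*(-12)) - 746)/(-2960 - 4684) = ((16*(1/39) + 12/11) - 746)/(-7644) = ((16/39 + 12/11) - 746)*(-1/7644) = (644/429 - 746)*(-1/7644) = -319390/429*(-1/7644) = 159695/1639638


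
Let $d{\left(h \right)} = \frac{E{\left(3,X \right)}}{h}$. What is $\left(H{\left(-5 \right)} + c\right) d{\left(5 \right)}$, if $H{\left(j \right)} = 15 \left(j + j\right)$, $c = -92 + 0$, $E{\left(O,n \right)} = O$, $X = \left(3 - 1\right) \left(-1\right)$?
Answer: $- \frac{726}{5} \approx -145.2$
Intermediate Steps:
$X = -2$ ($X = \left(3 - 1\right) \left(-1\right) = 2 \left(-1\right) = -2$)
$d{\left(h \right)} = \frac{3}{h}$
$c = -92$
$H{\left(j \right)} = 30 j$ ($H{\left(j \right)} = 15 \cdot 2 j = 30 j$)
$\left(H{\left(-5 \right)} + c\right) d{\left(5 \right)} = \left(30 \left(-5\right) - 92\right) \frac{3}{5} = \left(-150 - 92\right) 3 \cdot \frac{1}{5} = \left(-242\right) \frac{3}{5} = - \frac{726}{5}$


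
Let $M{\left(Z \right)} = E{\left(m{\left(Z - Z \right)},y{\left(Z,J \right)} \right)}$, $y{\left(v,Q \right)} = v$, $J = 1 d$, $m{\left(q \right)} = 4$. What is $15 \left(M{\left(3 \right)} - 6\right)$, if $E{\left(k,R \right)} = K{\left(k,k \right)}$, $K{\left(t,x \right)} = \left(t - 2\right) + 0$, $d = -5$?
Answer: $-60$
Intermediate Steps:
$K{\left(t,x \right)} = -2 + t$ ($K{\left(t,x \right)} = \left(-2 + t\right) + 0 = -2 + t$)
$J = -5$ ($J = 1 \left(-5\right) = -5$)
$E{\left(k,R \right)} = -2 + k$
$M{\left(Z \right)} = 2$ ($M{\left(Z \right)} = -2 + 4 = 2$)
$15 \left(M{\left(3 \right)} - 6\right) = 15 \left(2 - 6\right) = 15 \left(-4\right) = -60$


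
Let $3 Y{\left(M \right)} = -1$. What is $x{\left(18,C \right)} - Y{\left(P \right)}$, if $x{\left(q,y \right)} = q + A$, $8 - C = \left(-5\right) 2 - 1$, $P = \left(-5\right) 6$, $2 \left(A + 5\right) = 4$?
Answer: $\frac{46}{3} \approx 15.333$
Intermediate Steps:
$A = -3$ ($A = -5 + \frac{1}{2} \cdot 4 = -5 + 2 = -3$)
$P = -30$
$C = 19$ ($C = 8 - \left(\left(-5\right) 2 - 1\right) = 8 - \left(-10 - 1\right) = 8 - -11 = 8 + 11 = 19$)
$Y{\left(M \right)} = - \frac{1}{3}$ ($Y{\left(M \right)} = \frac{1}{3} \left(-1\right) = - \frac{1}{3}$)
$x{\left(q,y \right)} = -3 + q$ ($x{\left(q,y \right)} = q - 3 = -3 + q$)
$x{\left(18,C \right)} - Y{\left(P \right)} = \left(-3 + 18\right) - - \frac{1}{3} = 15 + \frac{1}{3} = \frac{46}{3}$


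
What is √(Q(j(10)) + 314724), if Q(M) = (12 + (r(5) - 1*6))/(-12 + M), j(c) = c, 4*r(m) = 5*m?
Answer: √5035486/4 ≈ 561.00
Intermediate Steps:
r(m) = 5*m/4 (r(m) = (5*m)/4 = 5*m/4)
Q(M) = 49/(4*(-12 + M)) (Q(M) = (12 + ((5/4)*5 - 1*6))/(-12 + M) = (12 + (25/4 - 6))/(-12 + M) = (12 + ¼)/(-12 + M) = 49/(4*(-12 + M)))
√(Q(j(10)) + 314724) = √(49/(4*(-12 + 10)) + 314724) = √((49/4)/(-2) + 314724) = √((49/4)*(-½) + 314724) = √(-49/8 + 314724) = √(2517743/8) = √5035486/4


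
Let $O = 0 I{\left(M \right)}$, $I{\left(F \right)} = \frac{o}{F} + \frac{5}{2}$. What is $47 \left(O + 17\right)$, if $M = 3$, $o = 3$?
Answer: $799$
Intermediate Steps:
$I{\left(F \right)} = \frac{5}{2} + \frac{3}{F}$ ($I{\left(F \right)} = \frac{3}{F} + \frac{5}{2} = \frac{5}{2} + \frac{3}{F}$)
$O = 0$ ($O = 0 \left(\frac{5}{2} + \frac{3}{3}\right) = 0 \left(\frac{5}{2} + 3 \cdot \frac{1}{3}\right) = 0 \left(\frac{5}{2} + 1\right) = 0 \cdot \frac{7}{2} = 0$)
$47 \left(O + 17\right) = 47 \left(0 + 17\right) = 47 \cdot 17 = 799$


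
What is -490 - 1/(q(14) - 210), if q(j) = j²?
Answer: -6859/14 ≈ -489.93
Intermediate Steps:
-490 - 1/(q(14) - 210) = -490 - 1/(14² - 210) = -490 - 1/(196 - 210) = -490 - 1/(-14) = -490 - 1*(-1/14) = -490 + 1/14 = -6859/14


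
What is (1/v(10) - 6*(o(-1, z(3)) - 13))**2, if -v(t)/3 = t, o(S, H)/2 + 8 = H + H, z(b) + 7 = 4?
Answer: 54449641/900 ≈ 60500.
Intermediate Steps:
z(b) = -3 (z(b) = -7 + 4 = -3)
o(S, H) = -16 + 4*H (o(S, H) = -16 + 2*(H + H) = -16 + 2*(2*H) = -16 + 4*H)
v(t) = -3*t
(1/v(10) - 6*(o(-1, z(3)) - 13))**2 = (1/(-3*10) - 6*((-16 + 4*(-3)) - 13))**2 = (1/(-30) - 6*((-16 - 12) - 13))**2 = (-1/30 - 6*(-28 - 13))**2 = (-1/30 - 6*(-41))**2 = (-1/30 + 246)**2 = (7379/30)**2 = 54449641/900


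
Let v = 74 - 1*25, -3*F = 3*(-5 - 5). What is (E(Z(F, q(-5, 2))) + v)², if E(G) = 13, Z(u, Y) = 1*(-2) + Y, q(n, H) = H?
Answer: 3844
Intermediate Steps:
F = 10 (F = -(-5 - 5) = -(-10) = -⅓*(-30) = 10)
v = 49 (v = 74 - 25 = 49)
Z(u, Y) = -2 + Y
(E(Z(F, q(-5, 2))) + v)² = (13 + 49)² = 62² = 3844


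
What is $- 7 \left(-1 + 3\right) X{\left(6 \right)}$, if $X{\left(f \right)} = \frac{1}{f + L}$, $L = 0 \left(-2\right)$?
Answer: $- \frac{7}{3} \approx -2.3333$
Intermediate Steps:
$L = 0$
$X{\left(f \right)} = \frac{1}{f}$ ($X{\left(f \right)} = \frac{1}{f + 0} = \frac{1}{f}$)
$- 7 \left(-1 + 3\right) X{\left(6 \right)} = \frac{\left(-7\right) \left(-1 + 3\right)}{6} = \left(-7\right) 2 \cdot \frac{1}{6} = \left(-14\right) \frac{1}{6} = - \frac{7}{3}$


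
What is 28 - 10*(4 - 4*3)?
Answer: 108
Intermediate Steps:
28 - 10*(4 - 4*3) = 28 - 10*(4 - 12) = 28 - 10*(-8) = 28 + 80 = 108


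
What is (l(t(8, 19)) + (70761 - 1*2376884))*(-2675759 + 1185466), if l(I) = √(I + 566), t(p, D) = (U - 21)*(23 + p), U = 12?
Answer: 3436798964039 - 1490293*√287 ≈ 3.4368e+12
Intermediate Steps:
t(p, D) = -207 - 9*p (t(p, D) = (12 - 21)*(23 + p) = -9*(23 + p) = -207 - 9*p)
l(I) = √(566 + I)
(l(t(8, 19)) + (70761 - 1*2376884))*(-2675759 + 1185466) = (√(566 + (-207 - 9*8)) + (70761 - 1*2376884))*(-2675759 + 1185466) = (√(566 + (-207 - 72)) + (70761 - 2376884))*(-1490293) = (√(566 - 279) - 2306123)*(-1490293) = (√287 - 2306123)*(-1490293) = (-2306123 + √287)*(-1490293) = 3436798964039 - 1490293*√287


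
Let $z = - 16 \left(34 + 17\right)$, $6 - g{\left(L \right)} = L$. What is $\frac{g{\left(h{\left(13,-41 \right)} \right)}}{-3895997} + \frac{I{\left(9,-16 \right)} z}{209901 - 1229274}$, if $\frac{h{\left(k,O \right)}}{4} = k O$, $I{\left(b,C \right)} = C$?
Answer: $- \frac{17681852102}{1323824716627} \approx -0.013357$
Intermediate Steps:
$h{\left(k,O \right)} = 4 O k$ ($h{\left(k,O \right)} = 4 k O = 4 O k$)
$g{\left(L \right)} = 6 - L$
$z = -816$ ($z = \left(-16\right) 51 = -816$)
$\frac{g{\left(h{\left(13,-41 \right)} \right)}}{-3895997} + \frac{I{\left(9,-16 \right)} z}{209901 - 1229274} = \frac{6 - 4 \left(-41\right) 13}{-3895997} + \frac{\left(-16\right) \left(-816\right)}{209901 - 1229274} = \left(6 - -2132\right) \left(- \frac{1}{3895997}\right) + \frac{13056}{209901 - 1229274} = \left(6 + 2132\right) \left(- \frac{1}{3895997}\right) + \frac{13056}{-1019373} = 2138 \left(- \frac{1}{3895997}\right) + 13056 \left(- \frac{1}{1019373}\right) = - \frac{2138}{3895997} - \frac{4352}{339791} = - \frac{17681852102}{1323824716627}$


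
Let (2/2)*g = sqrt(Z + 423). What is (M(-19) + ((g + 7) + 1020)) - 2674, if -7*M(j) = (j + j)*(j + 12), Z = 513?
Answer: -1685 + 6*sqrt(26) ≈ -1654.4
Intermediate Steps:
M(j) = -2*j*(12 + j)/7 (M(j) = -(j + j)*(j + 12)/7 = -2*j*(12 + j)/7)
g = 6*sqrt(26) (g = sqrt(513 + 423) = sqrt(936) = 6*sqrt(26) ≈ 30.594)
(M(-19) + ((g + 7) + 1020)) - 2674 = (-2/7*(-19)*(12 - 19) + ((6*sqrt(26) + 7) + 1020)) - 2674 = (-2/7*(-19)*(-7) + ((7 + 6*sqrt(26)) + 1020)) - 2674 = (-38 + (1027 + 6*sqrt(26))) - 2674 = (989 + 6*sqrt(26)) - 2674 = -1685 + 6*sqrt(26)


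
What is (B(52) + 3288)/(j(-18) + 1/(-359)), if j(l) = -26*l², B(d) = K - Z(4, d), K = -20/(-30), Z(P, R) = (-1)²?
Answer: -505831/1296093 ≈ -0.39027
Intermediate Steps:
Z(P, R) = 1
K = ⅔ (K = -20*(-1/30) = ⅔ ≈ 0.66667)
B(d) = -⅓ (B(d) = ⅔ - 1*1 = ⅔ - 1 = -⅓)
(B(52) + 3288)/(j(-18) + 1/(-359)) = (-⅓ + 3288)/(-26*(-18)² + 1/(-359)) = 9863/(3*(-26*324 - 1/359)) = 9863/(3*(-8424 - 1/359)) = 9863/(3*(-3024217/359)) = (9863/3)*(-359/3024217) = -505831/1296093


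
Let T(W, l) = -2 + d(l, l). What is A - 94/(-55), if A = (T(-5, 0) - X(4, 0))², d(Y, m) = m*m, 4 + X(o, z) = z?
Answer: 314/55 ≈ 5.7091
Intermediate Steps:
X(o, z) = -4 + z
d(Y, m) = m²
T(W, l) = -2 + l²
A = 4 (A = ((-2 + 0²) - (-4 + 0))² = ((-2 + 0) - 1*(-4))² = (-2 + 4)² = 2² = 4)
A - 94/(-55) = 4 - 94/(-55) = 4 - 1/55*(-94) = 4 + 94/55 = 314/55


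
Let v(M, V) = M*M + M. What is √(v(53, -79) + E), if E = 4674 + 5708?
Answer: 2*√3311 ≈ 115.08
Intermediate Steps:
E = 10382
v(M, V) = M + M² (v(M, V) = M² + M = M + M²)
√(v(53, -79) + E) = √(53*(1 + 53) + 10382) = √(53*54 + 10382) = √(2862 + 10382) = √13244 = 2*√3311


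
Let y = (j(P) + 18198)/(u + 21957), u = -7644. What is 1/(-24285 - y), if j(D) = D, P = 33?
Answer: -4771/115869812 ≈ -4.1176e-5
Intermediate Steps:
y = 6077/4771 (y = (33 + 18198)/(-7644 + 21957) = 18231/14313 = 18231*(1/14313) = 6077/4771 ≈ 1.2737)
1/(-24285 - y) = 1/(-24285 - 1*6077/4771) = 1/(-24285 - 6077/4771) = 1/(-115869812/4771) = -4771/115869812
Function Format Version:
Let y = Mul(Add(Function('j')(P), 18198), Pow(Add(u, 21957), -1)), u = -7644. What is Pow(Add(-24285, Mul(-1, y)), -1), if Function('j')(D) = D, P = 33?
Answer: Rational(-4771, 115869812) ≈ -4.1176e-5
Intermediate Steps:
y = Rational(6077, 4771) (y = Mul(Add(33, 18198), Pow(Add(-7644, 21957), -1)) = Mul(18231, Pow(14313, -1)) = Mul(18231, Rational(1, 14313)) = Rational(6077, 4771) ≈ 1.2737)
Pow(Add(-24285, Mul(-1, y)), -1) = Pow(Add(-24285, Mul(-1, Rational(6077, 4771))), -1) = Pow(Add(-24285, Rational(-6077, 4771)), -1) = Pow(Rational(-115869812, 4771), -1) = Rational(-4771, 115869812)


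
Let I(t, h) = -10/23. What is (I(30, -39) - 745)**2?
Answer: 293951025/529 ≈ 5.5567e+5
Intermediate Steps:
I(t, h) = -10/23 (I(t, h) = -10*1/23 = -10/23)
(I(30, -39) - 745)**2 = (-10/23 - 745)**2 = (-17145/23)**2 = 293951025/529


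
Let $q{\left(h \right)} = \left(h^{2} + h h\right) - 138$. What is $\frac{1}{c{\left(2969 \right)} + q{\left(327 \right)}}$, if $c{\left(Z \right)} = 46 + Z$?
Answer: $\frac{1}{216735} \approx 4.6139 \cdot 10^{-6}$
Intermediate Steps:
$q{\left(h \right)} = -138 + 2 h^{2}$ ($q{\left(h \right)} = \left(h^{2} + h^{2}\right) - 138 = 2 h^{2} - 138 = -138 + 2 h^{2}$)
$\frac{1}{c{\left(2969 \right)} + q{\left(327 \right)}} = \frac{1}{\left(46 + 2969\right) - \left(138 - 2 \cdot 327^{2}\right)} = \frac{1}{3015 + \left(-138 + 2 \cdot 106929\right)} = \frac{1}{3015 + \left(-138 + 213858\right)} = \frac{1}{3015 + 213720} = \frac{1}{216735}$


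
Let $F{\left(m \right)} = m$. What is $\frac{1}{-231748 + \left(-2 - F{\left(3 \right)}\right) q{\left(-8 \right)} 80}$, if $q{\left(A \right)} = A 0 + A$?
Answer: $- \frac{1}{228548} \approx -4.3754 \cdot 10^{-6}$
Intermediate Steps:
$q{\left(A \right)} = A$ ($q{\left(A \right)} = 0 + A = A$)
$\frac{1}{-231748 + \left(-2 - F{\left(3 \right)}\right) q{\left(-8 \right)} 80} = \frac{1}{-231748 + \left(-2 - 3\right) \left(-8\right) 80} = \frac{1}{-231748 + \left(-5\right) \left(-8\right) 80} = \frac{1}{-231748 + 40 \cdot 80} = \frac{1}{-231748 + 3200} = \frac{1}{-228548} = - \frac{1}{228548}$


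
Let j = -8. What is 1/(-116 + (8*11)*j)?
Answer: -1/820 ≈ -0.0012195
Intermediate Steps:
1/(-116 + (8*11)*j) = 1/(-116 + (8*11)*(-8)) = 1/(-116 + 88*(-8)) = 1/(-116 - 704) = 1/(-820) = -1/820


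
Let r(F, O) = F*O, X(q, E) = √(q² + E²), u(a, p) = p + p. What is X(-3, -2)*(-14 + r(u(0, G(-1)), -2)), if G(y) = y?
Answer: -10*√13 ≈ -36.056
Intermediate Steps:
u(a, p) = 2*p
X(q, E) = √(E² + q²)
X(-3, -2)*(-14 + r(u(0, G(-1)), -2)) = √((-2)² + (-3)²)*(-14 + (2*(-1))*(-2)) = √(4 + 9)*(-14 - 2*(-2)) = √13*(-14 + 4) = √13*(-10) = -10*√13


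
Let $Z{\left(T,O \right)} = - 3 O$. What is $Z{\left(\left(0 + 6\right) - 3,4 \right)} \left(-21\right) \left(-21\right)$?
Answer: $-5292$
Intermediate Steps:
$Z{\left(\left(0 + 6\right) - 3,4 \right)} \left(-21\right) \left(-21\right) = \left(-3\right) 4 \left(-21\right) \left(-21\right) = \left(-12\right) \left(-21\right) \left(-21\right) = 252 \left(-21\right) = -5292$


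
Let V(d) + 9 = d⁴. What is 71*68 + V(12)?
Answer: 25555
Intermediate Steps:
V(d) = -9 + d⁴
71*68 + V(12) = 71*68 + (-9 + 12⁴) = 4828 + (-9 + 20736) = 4828 + 20727 = 25555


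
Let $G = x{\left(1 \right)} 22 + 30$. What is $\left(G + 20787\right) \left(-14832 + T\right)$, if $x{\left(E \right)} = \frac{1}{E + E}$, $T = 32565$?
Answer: $369342924$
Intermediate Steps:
$x{\left(E \right)} = \frac{1}{2 E}$
$G = 41$ ($G = \frac{1}{2 \cdot 1} \cdot 22 + 30 = \frac{1}{2} \cdot 1 \cdot 22 + 30 = \frac{1}{2} \cdot 22 + 30 = 11 + 30 = 41$)
$\left(G + 20787\right) \left(-14832 + T\right) = \left(41 + 20787\right) \left(-14832 + 32565\right) = 20828 \cdot 17733 = 369342924$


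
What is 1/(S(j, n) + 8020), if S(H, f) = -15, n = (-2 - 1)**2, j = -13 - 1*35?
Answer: 1/8005 ≈ 0.00012492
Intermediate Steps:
j = -48 (j = -13 - 35 = -48)
n = 9 (n = (-3)**2 = 9)
1/(S(j, n) + 8020) = 1/(-15 + 8020) = 1/8005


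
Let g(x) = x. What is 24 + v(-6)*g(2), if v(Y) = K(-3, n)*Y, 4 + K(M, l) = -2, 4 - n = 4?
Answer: 96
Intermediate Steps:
n = 0 (n = 4 - 1*4 = 4 - 4 = 0)
K(M, l) = -6 (K(M, l) = -4 - 2 = -6)
v(Y) = -6*Y
24 + v(-6)*g(2) = 24 - 6*(-6)*2 = 24 + 36*2 = 24 + 72 = 96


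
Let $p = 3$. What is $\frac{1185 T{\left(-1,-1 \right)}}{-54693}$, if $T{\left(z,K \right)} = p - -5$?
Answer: $- \frac{3160}{18231} \approx -0.17333$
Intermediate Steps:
$T{\left(z,K \right)} = 8$ ($T{\left(z,K \right)} = 3 - -5 = 3 + 5 = 8$)
$\frac{1185 T{\left(-1,-1 \right)}}{-54693} = \frac{1185 \cdot 8}{-54693} = 9480 \left(- \frac{1}{54693}\right) = - \frac{3160}{18231}$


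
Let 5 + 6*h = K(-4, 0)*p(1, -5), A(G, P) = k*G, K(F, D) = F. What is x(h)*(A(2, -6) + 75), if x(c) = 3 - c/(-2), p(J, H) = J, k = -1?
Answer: 657/4 ≈ 164.25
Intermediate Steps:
A(G, P) = -G
h = -3/2 (h = -⅚ + (-4*1)/6 = -⅚ + (⅙)*(-4) = -⅚ - ⅔ = -3/2 ≈ -1.5000)
x(c) = 3 + c/2 (x(c) = 3 - c*(-1)/2 = 3 - (-1)*c/2 = 3 + c/2)
x(h)*(A(2, -6) + 75) = (3 + (½)*(-3/2))*(-1*2 + 75) = (3 - ¾)*(-2 + 75) = (9/4)*73 = 657/4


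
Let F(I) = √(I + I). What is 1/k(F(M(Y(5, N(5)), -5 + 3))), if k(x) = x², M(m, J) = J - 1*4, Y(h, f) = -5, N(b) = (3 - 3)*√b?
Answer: -1/12 ≈ -0.083333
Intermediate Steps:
N(b) = 0 (N(b) = 0*√b = 0)
M(m, J) = -4 + J (M(m, J) = J - 4 = -4 + J)
F(I) = √2*√I (F(I) = √(2*I) = √2*√I)
1/k(F(M(Y(5, N(5)), -5 + 3))) = 1/((√2*√(-4 + (-5 + 3)))²) = 1/((√2*√(-4 - 2))²) = 1/((√2*√(-6))²) = 1/((√2*(I*√6))²) = 1/((2*I*√3)²) = 1/(-12) = -1/12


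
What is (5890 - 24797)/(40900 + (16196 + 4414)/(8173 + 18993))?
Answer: -256813781/555555005 ≈ -0.46227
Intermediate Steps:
(5890 - 24797)/(40900 + (16196 + 4414)/(8173 + 18993)) = -18907/(40900 + 20610/27166) = -18907/(40900 + 20610*(1/27166)) = -18907/(40900 + 10305/13583) = -18907/555555005/13583 = -18907*13583/555555005 = -256813781/555555005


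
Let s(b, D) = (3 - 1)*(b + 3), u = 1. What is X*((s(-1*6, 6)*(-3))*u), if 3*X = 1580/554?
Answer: 4740/277 ≈ 17.112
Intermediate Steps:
s(b, D) = 6 + 2*b (s(b, D) = 2*(3 + b) = 6 + 2*b)
X = 790/831 (X = (1580/554)/3 = (1580*(1/554))/3 = (⅓)*(790/277) = 790/831 ≈ 0.95066)
X*((s(-1*6, 6)*(-3))*u) = 790*(((6 + 2*(-1*6))*(-3))*1)/831 = 790*(((6 + 2*(-6))*(-3))*1)/831 = 790*(((6 - 12)*(-3))*1)/831 = 790*(-6*(-3)*1)/831 = 790*(18*1)/831 = (790/831)*18 = 4740/277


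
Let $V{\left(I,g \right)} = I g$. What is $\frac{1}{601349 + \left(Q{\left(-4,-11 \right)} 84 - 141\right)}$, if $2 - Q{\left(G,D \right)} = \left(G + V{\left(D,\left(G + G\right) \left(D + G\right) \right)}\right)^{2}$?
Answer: $- \frac{1}{146648608} \approx -6.819 \cdot 10^{-9}$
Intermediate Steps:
$Q{\left(G,D \right)} = 2 - \left(G + 2 D G \left(D + G\right)\right)^{2}$ ($Q{\left(G,D \right)} = 2 - \left(G + D \left(G + G\right) \left(D + G\right)\right)^{2} = 2 - \left(G + D 2 G \left(D + G\right)\right)^{2} = 2 - \left(G + 2 D G \left(D + G\right)\right)^{2}$)
$\frac{1}{601349 + \left(Q{\left(-4,-11 \right)} 84 - 141\right)} = \frac{1}{601349 + \left(\left(2 - \left(-4\right)^{2} \left(1 + 2 \left(-11\right) \left(-11 - 4\right)\right)^{2}\right) 84 - 141\right)} = \frac{1}{601349 + \left(\left(2 - 16 \left(1 + 2 \left(-11\right) \left(-15\right)\right)^{2}\right) 84 - 141\right)} = \frac{1}{601349 + \left(\left(2 - 16 \left(1 + 330\right)^{2}\right) 84 - 141\right)} = \frac{1}{601349 + \left(\left(2 - 16 \cdot 331^{2}\right) 84 - 141\right)} = \frac{1}{601349 + \left(\left(2 - 16 \cdot 109561\right) 84 - 141\right)} = \frac{1}{601349 + \left(\left(2 - 1752976\right) 84 - 141\right)} = \frac{1}{601349 - 147249957} = \frac{1}{-146648608} = - \frac{1}{146648608}$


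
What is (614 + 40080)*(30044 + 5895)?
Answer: 1462501666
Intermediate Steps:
(614 + 40080)*(30044 + 5895) = 40694*35939 = 1462501666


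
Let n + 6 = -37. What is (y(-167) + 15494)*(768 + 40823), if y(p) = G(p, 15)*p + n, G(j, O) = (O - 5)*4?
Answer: 364794661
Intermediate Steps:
G(j, O) = -20 + 4*O (G(j, O) = (-5 + O)*4 = -20 + 4*O)
n = -43 (n = -6 - 37 = -43)
y(p) = -43 + 40*p (y(p) = (-20 + 4*15)*p - 43 = (-20 + 60)*p - 43 = 40*p - 43 = -43 + 40*p)
(y(-167) + 15494)*(768 + 40823) = ((-43 + 40*(-167)) + 15494)*(768 + 40823) = ((-43 - 6680) + 15494)*41591 = (-6723 + 15494)*41591 = 8771*41591 = 364794661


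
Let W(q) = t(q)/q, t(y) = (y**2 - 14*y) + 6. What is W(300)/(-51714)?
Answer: -1589/287300 ≈ -0.0055308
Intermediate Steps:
t(y) = 6 + y**2 - 14*y
W(q) = (6 + q**2 - 14*q)/q
W(300)/(-51714) = (-14 + 300 + 6/300)/(-51714) = (-14 + 300 + 6*(1/300))*(-1/51714) = (-14 + 300 + 1/50)*(-1/51714) = (14301/50)*(-1/51714) = -1589/287300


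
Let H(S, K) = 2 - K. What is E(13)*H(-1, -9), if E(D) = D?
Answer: 143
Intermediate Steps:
E(13)*H(-1, -9) = 13*(2 - 1*(-9)) = 13*(2 + 9) = 13*11 = 143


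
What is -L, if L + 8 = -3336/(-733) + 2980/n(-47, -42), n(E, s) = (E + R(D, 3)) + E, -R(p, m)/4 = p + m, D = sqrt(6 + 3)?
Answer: 1241322/43247 ≈ 28.703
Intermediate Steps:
D = 3 (D = sqrt(9) = 3)
R(p, m) = -4*m - 4*p (R(p, m) = -4*(p + m) = -4*(m + p) = -4*m - 4*p)
n(E, s) = -24 + 2*E (n(E, s) = (E + (-4*3 - 4*3)) + E = (E + (-12 - 12)) + E = (E - 24) + E = (-24 + E) + E = -24 + 2*E)
L = -1241322/43247 (L = -8 + (-3336/(-733) + 2980/(-24 + 2*(-47))) = -8 + (-3336*(-1/733) + 2980/(-24 - 94)) = -8 + (3336/733 + 2980/(-118)) = -8 + (3336/733 + 2980*(-1/118)) = -8 + (3336/733 - 1490/59) = -8 - 895346/43247 = -1241322/43247 ≈ -28.703)
-L = -1*(-1241322/43247) = 1241322/43247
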